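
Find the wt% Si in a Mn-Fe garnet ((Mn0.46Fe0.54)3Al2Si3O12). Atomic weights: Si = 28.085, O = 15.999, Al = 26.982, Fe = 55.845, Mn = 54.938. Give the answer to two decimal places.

Formula mass = 1.38×54.938 + 1.62×55.845 + 2×26.982 + 3×28.085 + 12×15.999 = 496.490 g/mol, of which 84.255 g is Si.
So Si makes up 84.255/496.490 = 0.1697 of the mass, i.e. 16.97%.

16.97 weight percent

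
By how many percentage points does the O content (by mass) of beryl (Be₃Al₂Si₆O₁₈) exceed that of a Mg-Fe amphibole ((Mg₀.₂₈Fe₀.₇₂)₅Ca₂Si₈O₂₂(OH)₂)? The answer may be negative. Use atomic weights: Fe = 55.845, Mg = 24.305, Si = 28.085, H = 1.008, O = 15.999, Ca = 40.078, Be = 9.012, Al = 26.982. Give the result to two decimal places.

12.11 percentage points

M(Be₃Al₂Si₆O₁₈) = 537.492 g/mol, so wt% O = 287.982/537.492 × 100 = 53.58%.
M((Mg₀.₂₈Fe₀.₇₂)₅Ca₂Si₈O₂₂(OH)₂) = 925.897 g/mol, so wt% O = 383.976/925.897 × 100 = 41.47%.
53.58 − 41.47 = 12.11 pp.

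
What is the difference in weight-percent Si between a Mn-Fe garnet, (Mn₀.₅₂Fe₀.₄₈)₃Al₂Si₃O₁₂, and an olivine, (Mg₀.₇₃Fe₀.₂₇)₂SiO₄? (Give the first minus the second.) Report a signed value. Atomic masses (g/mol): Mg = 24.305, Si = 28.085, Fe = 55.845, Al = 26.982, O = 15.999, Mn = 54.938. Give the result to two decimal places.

-0.83 percentage points

M((Mn₀.₅₂Fe₀.₄₈)₃Al₂Si₃O₁₂) = 496.327 g/mol, so wt% Si = 84.255/496.327 × 100 = 16.98%.
M((Mg₀.₇₃Fe₀.₂₇)₂SiO₄) = 157.723 g/mol, so wt% Si = 28.085/157.723 × 100 = 17.81%.
16.98 − 17.81 = -0.83 pp.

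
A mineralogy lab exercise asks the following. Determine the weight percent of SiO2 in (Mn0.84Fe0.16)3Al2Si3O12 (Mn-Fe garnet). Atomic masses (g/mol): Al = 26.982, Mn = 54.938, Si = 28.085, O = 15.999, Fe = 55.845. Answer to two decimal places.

M((Mn0.84Fe0.16)3Al2Si3O12) = 495.456 g/mol; M(SiO2) = 60.083 g/mol.
Moles SiO2 per formula unit = 3 Si ÷ 1 = 3.0000.
SiO2 fraction = (3.0000 × 60.083) / 495.456 = 180.249/495.456 = 0.3638.

36.38 wt%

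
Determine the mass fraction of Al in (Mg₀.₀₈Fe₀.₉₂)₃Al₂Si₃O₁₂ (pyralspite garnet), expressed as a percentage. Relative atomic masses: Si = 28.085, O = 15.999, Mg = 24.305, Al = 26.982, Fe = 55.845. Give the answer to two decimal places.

11.01 wt%

Molar mass of (Mg₀.₀₈Fe₀.₉₂)₃Al₂Si₃O₁₂: 0.24·24.305 + 2.76·55.845 + 2·26.982 + 3·28.085 + 12·15.999 = 490.172 g/mol.
Mass of Al per formula unit: 2 × 26.982 = 53.964 g.
Weight fraction Al = 53.964 / 490.172 = 0.1101.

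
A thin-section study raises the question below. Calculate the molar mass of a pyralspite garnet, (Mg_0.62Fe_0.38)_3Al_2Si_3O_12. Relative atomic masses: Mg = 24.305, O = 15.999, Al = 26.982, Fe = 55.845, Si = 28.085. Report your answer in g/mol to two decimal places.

M = 1.86(24.305) + 1.14(55.845) + 2(26.982) + 3(28.085) + 12(15.999)

439.08 g/mol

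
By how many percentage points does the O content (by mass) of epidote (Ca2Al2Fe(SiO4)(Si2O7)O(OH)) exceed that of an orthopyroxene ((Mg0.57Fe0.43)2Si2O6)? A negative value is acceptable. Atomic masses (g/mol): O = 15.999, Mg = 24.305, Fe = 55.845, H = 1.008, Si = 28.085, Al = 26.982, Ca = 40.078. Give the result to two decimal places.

0.92 percentage points

First mineral: 207.987 g O in 483.215 g formula = 43.04 wt% O.
Second mineral: 95.994 g O in 227.898 g formula = 42.12 wt% O.
43.04% − 42.12% gives a difference of 0.92 percentage points.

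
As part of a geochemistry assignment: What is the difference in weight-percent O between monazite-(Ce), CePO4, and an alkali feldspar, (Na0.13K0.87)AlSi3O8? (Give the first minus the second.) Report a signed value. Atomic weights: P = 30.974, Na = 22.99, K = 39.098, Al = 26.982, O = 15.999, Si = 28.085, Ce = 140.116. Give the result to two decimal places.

-19.11 percentage points

M(CePO4) = 235.086 g/mol, so wt% O = 63.996/235.086 × 100 = 27.22%.
M((Na0.13K0.87)AlSi3O8) = 276.233 g/mol, so wt% O = 127.992/276.233 × 100 = 46.33%.
27.22 − 46.33 = -19.11 pp.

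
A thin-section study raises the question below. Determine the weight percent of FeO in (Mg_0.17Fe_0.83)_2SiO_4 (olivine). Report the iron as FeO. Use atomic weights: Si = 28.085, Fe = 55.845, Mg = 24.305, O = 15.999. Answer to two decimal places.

61.78 wt%

Formula mass = 193.047 g/mol.
1.66 Fe → 1.6600 mol FeO per formula unit; M(FeO) = 71.844, so FeO mass = 119.261 g.
119.261/193.047 × 100 = 61.78 wt%.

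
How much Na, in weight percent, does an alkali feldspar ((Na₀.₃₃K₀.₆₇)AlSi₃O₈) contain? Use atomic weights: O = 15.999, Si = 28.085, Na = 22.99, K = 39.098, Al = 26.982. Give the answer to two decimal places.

2.78 weight percent

Molar mass of (Na₀.₃₃K₀.₆₇)AlSi₃O₈: 0.33·22.99 + 0.67·39.098 + 1·26.982 + 3·28.085 + 8·15.999 = 273.011 g/mol.
Mass of Na per formula unit: 0.33 × 22.99 = 7.587 g.
Weight fraction Na = 7.587 / 273.011 = 0.0278.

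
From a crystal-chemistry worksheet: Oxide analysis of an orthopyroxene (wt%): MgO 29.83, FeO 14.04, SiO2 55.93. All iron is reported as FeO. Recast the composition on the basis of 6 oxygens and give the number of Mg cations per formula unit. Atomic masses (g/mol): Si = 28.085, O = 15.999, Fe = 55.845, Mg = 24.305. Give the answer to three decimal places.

1.588 Mg apfu

MgO (M=40.304): mol = 0.74013; Mg = 0.74013, O = 0.74013.
FeO (M=71.844): mol = 0.19542; Fe = 0.19542, O = 0.19542.
SiO2 (M=60.083): mol = 0.93088; Si = 0.93088, O = 1.86176.
ΣO = 2.79731; factor = 6/ΣO = 2.14492.
Mg apfu = 0.74013 × 2.14492 = 1.588.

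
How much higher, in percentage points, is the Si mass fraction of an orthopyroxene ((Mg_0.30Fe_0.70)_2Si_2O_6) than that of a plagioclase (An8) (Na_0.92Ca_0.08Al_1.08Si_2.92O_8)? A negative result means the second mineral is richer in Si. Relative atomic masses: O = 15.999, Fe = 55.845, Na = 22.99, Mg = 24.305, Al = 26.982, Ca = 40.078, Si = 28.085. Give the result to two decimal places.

-8.19 percentage points

Si in (Mg_0.30Fe_0.70)_2Si_2O_6: molar mass 244.930 g/mol; 2×28.085 = 56.170 g → 22.93 wt%.
Si in Na_0.92Ca_0.08Al_1.08Si_2.92O_8: molar mass 263.498 g/mol; 2.92×28.085 = 82.008 g → 31.12 wt%.
Difference = 22.93 − 31.12 = -8.19 percentage points.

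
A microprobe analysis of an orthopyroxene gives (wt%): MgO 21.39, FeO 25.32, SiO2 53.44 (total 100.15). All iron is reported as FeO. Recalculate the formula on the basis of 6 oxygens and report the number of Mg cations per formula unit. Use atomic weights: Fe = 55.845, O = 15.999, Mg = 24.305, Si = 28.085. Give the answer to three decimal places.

21.39 wt% MgO ÷ 40.304 g/mol = 0.53072 mol, giving 0.53072 Mg and 0.53072 O.
25.32 wt% FeO ÷ 71.844 g/mol = 0.35243 mol, giving 0.35243 Fe and 0.35243 O.
53.44 wt% SiO2 ÷ 60.083 g/mol = 0.88944 mol, giving 0.88944 Si and 1.77888 O.
Oxygen sums to 2.66203; scaling by 6/2.66203 = 2.25392 puts the formula on 6 O.
Mg: 0.53072 × 2.25392 = 1.196 atoms per formula unit.

1.196 Mg apfu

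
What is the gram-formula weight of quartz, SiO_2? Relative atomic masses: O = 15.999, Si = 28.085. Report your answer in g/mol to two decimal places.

M = 1×28.085 + 2×15.999

60.08 g/mol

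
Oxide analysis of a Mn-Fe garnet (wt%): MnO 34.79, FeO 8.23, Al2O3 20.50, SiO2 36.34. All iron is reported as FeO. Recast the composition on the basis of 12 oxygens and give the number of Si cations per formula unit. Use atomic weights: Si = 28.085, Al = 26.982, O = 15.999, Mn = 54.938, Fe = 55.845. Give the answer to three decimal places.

3.002 Si apfu

34.79 wt% MnO ÷ 70.937 g/mol = 0.49044 mol, giving 0.49044 Mn and 0.49044 O.
8.23 wt% FeO ÷ 71.844 g/mol = 0.11455 mol, giving 0.11455 Fe and 0.11455 O.
20.50 wt% Al2O3 ÷ 101.961 g/mol = 0.20106 mol, giving 0.40212 Al and 0.60318 O.
36.34 wt% SiO2 ÷ 60.083 g/mol = 0.60483 mol, giving 0.60483 Si and 1.20966 O.
Oxygen sums to 2.41783; scaling by 12/2.41783 = 4.96313 puts the formula on 12 O.
Si: 0.60483 × 4.96313 = 3.002 atoms per formula unit.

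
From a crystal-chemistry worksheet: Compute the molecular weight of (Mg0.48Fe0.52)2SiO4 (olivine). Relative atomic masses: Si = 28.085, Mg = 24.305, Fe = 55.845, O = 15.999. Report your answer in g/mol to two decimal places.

Mg: 0.96 × 24.305 = 23.3328
Fe: 1.04 × 55.845 = 58.0788
Si: 1 × 28.085 = 28.0850
O: 4 × 15.999 = 63.9960
Summing the contributions gives the formula mass.

173.49 g/mol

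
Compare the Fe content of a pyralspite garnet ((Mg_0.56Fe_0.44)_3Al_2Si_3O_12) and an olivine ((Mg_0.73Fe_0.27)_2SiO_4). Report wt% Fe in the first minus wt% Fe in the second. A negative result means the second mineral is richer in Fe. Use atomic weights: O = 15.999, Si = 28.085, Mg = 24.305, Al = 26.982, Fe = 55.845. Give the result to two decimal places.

First mineral: 73.715 g Fe in 444.755 g formula = 16.57 wt% Fe.
Second mineral: 30.156 g Fe in 157.723 g formula = 19.12 wt% Fe.
16.57% − 19.12% gives a difference of -2.55 percentage points.

-2.55 percentage points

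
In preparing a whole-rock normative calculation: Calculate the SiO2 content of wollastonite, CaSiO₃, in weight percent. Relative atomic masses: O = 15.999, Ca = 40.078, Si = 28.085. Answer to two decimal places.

Molar mass of CaSiO₃ = 1×40.078 + 1×28.085 + 3×15.999 = 116.160 g/mol.
Each formula unit contains 1 Si, equivalent to 1/1 = 1.0000 mol SiO2.
M(SiO2) = 1×28.085 + 2×15.999 = 60.083 g/mol.
Mass of SiO2 per formula unit = 1.0000 × 60.083 = 60.083 g.
SiO2 wt% = 60.083 / 116.160 × 100 = 51.72%.

51.72 wt%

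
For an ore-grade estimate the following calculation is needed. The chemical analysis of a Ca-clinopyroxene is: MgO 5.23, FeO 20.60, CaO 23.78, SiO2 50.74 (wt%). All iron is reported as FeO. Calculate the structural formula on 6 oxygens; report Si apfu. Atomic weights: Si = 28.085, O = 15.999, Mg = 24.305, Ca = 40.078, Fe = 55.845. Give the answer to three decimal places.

MgO: 5.23/40.304 = 0.12976 mol → 0.12976 mol Mg, 0.12976 mol O.
FeO: 20.60/71.844 = 0.28673 mol → 0.28673 mol Fe, 0.28673 mol O.
CaO: 23.78/56.077 = 0.42406 mol → 0.42406 mol Ca, 0.42406 mol O.
SiO2: 50.74/60.083 = 0.84450 mol → 0.84450 mol Si, 1.68900 mol O.
Total oxygen = 2.52955 mol. Normalization factor = 6/2.52955 = 2.37196.
Si per 6 O = 0.84450 × 2.37196 = 2.003.

2.003 Si apfu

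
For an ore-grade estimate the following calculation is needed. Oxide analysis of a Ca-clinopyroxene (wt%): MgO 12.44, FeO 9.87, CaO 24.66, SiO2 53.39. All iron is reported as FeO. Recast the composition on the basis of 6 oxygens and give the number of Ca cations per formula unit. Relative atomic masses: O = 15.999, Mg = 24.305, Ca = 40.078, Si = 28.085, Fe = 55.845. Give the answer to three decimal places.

12.44 wt% MgO ÷ 40.304 g/mol = 0.30865 mol, giving 0.30865 Mg and 0.30865 O.
9.87 wt% FeO ÷ 71.844 g/mol = 0.13738 mol, giving 0.13738 Fe and 0.13738 O.
24.66 wt% CaO ÷ 56.077 g/mol = 0.43975 mol, giving 0.43975 Ca and 0.43975 O.
53.39 wt% SiO2 ÷ 60.083 g/mol = 0.88860 mol, giving 0.88860 Si and 1.77720 O.
Oxygen sums to 2.66298; scaling by 6/2.66298 = 2.25311 puts the formula on 6 O.
Ca: 0.43975 × 2.25311 = 0.991 atoms per formula unit.

0.991 Ca apfu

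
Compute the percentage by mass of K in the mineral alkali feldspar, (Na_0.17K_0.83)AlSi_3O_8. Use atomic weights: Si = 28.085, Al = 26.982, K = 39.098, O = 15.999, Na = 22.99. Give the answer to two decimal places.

11.78 weight percent

Molar mass of (Na_0.17K_0.83)AlSi_3O_8: 0.17*22.99 + 0.83*39.098 + 1*26.982 + 3*28.085 + 8*15.999 = 275.589 g/mol.
Mass of K per formula unit: 0.83 × 39.098 = 32.451 g.
Weight fraction K = 32.451 / 275.589 = 0.1178.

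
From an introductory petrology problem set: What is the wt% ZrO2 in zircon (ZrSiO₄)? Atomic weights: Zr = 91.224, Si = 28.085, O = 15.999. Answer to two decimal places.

67.22 wt%

M(ZrSiO₄) = 183.305 g/mol; M(ZrO2) = 123.222 g/mol.
Moles ZrO2 per formula unit = 1 Zr ÷ 1 = 1.0000.
ZrO2 fraction = (1.0000 × 123.222) / 183.305 = 123.222/183.305 = 0.6722.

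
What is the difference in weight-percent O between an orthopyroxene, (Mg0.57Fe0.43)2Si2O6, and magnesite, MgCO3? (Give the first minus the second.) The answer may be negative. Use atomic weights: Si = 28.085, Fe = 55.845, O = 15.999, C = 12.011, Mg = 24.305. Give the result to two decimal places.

-14.81 percentage points

O in (Mg0.57Fe0.43)2Si2O6: molar mass 227.898 g/mol; 6×15.999 = 95.994 g → 42.12 wt%.
O in MgCO3: molar mass 84.313 g/mol; 3×15.999 = 47.997 g → 56.93 wt%.
Difference = 42.12 − 56.93 = -14.81 percentage points.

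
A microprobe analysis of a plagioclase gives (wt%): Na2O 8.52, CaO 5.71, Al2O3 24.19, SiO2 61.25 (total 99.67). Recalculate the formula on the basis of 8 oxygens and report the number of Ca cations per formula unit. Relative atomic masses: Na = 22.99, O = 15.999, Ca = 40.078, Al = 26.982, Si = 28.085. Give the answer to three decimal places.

0.272 Ca apfu

Na2O (M=61.979): mol = 0.13747; Na = 0.27494, O = 0.13747.
CaO (M=56.077): mol = 0.10182; Ca = 0.10182, O = 0.10182.
Al2O3 (M=101.961): mol = 0.23725; Al = 0.47450, O = 0.71175.
SiO2 (M=60.083): mol = 1.01942; Si = 1.01942, O = 2.03884.
ΣO = 2.98988; factor = 8/ΣO = 2.67569.
Ca apfu = 0.10182 × 2.67569 = 0.272.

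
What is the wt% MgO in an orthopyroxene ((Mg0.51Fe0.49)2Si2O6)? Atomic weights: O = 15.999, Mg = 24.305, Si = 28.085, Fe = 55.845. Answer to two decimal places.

Molar mass of (Mg0.51Fe0.49)2Si2O6 = 1.02*24.305 + 0.98*55.845 + 2*28.085 + 6*15.999 = 231.683 g/mol.
Each formula unit contains 1.02 Mg, equivalent to 1.02/1 = 1.0200 mol MgO.
M(MgO) = 1×24.305 + 1×15.999 = 40.304 g/mol.
Mass of MgO per formula unit = 1.0200 × 40.304 = 41.110 g.
MgO wt% = 41.110 / 231.683 × 100 = 17.74%.

17.74 wt%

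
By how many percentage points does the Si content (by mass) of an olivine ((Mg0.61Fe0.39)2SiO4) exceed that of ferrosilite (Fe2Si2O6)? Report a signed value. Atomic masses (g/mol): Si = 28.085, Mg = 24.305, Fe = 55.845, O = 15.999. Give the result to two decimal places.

-4.30 percentage points

Si in (Mg0.61Fe0.39)2SiO4: molar mass 165.292 g/mol; 1×28.085 = 28.085 g → 16.99 wt%.
Si in Fe2Si2O6: molar mass 263.854 g/mol; 2×28.085 = 56.170 g → 21.29 wt%.
Difference = 16.99 − 21.29 = -4.30 percentage points.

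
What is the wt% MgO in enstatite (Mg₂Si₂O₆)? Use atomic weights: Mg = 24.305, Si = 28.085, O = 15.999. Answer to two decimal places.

Molar mass of Mg₂Si₂O₆ = 2*24.305 + 2*28.085 + 6*15.999 = 200.774 g/mol.
Each formula unit contains 2 Mg, equivalent to 2/1 = 2.0000 mol MgO.
M(MgO) = 1×24.305 + 1×15.999 = 40.304 g/mol.
Mass of MgO per formula unit = 2.0000 × 40.304 = 80.608 g.
MgO wt% = 80.608 / 200.774 × 100 = 40.15%.

40.15 wt%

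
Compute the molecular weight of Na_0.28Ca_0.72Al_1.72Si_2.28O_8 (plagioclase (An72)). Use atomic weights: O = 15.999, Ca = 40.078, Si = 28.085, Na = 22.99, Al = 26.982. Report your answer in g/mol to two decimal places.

M = 0.28·22.99 + 0.72·40.078 + 1.72·26.982 + 2.28·28.085 + 8·15.999

273.73 g/mol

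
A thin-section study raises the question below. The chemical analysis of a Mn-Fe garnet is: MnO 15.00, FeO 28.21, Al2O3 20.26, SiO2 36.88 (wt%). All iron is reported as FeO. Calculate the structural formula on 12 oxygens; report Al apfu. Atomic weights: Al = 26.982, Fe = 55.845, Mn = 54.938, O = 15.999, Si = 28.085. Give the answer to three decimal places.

1.964 Al apfu

MnO (M=70.937): mol = 0.21146; Mn = 0.21146, O = 0.21146.
FeO (M=71.844): mol = 0.39266; Fe = 0.39266, O = 0.39266.
Al2O3 (M=101.961): mol = 0.19870; Al = 0.39740, O = 0.59610.
SiO2 (M=60.083): mol = 0.61382; Si = 0.61382, O = 1.22764.
ΣO = 2.42786; factor = 12/ΣO = 4.94262.
Al apfu = 0.39740 × 4.94262 = 1.964.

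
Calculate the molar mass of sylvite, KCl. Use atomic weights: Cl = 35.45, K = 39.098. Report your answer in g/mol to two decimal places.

The formula mass is the sum 1(39.098) + 1(35.45).

74.55 g/mol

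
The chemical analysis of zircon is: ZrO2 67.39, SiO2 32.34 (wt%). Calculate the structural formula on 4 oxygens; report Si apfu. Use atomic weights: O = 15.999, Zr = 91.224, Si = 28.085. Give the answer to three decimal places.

0.992 Si apfu

ZrO2 (M=123.222): mol = 0.54690; Zr = 0.54690, O = 1.09380.
SiO2 (M=60.083): mol = 0.53826; Si = 0.53826, O = 1.07652.
ΣO = 2.17032; factor = 4/ΣO = 1.84305.
Si apfu = 0.53826 × 1.84305 = 0.992.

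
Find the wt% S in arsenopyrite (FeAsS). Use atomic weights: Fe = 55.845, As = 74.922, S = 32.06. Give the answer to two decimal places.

19.69 mass %

Formula mass = 1×55.845 + 1×74.922 + 1×32.06 = 162.827 g/mol, of which 32.060 g is S.
So S makes up 32.060/162.827 = 0.1969 of the mass, i.e. 19.69%.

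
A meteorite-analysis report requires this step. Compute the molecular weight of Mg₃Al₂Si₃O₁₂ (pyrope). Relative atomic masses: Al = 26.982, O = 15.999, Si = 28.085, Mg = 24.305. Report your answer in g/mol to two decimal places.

403.12 g/mol

The formula mass is the sum 3*24.305 + 2*26.982 + 3*28.085 + 12*15.999.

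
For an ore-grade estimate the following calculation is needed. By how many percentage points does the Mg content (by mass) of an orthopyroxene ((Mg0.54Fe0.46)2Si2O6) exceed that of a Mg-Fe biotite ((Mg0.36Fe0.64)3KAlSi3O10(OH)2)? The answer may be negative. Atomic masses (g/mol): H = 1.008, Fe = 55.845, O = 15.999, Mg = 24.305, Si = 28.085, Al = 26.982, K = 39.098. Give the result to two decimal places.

First mineral: 26.249 g Mg in 229.791 g formula = 11.42 wt% Mg.
Second mineral: 26.249 g Mg in 477.811 g formula = 5.49 wt% Mg.
11.42% − 5.49% gives a difference of 5.93 percentage points.

5.93 percentage points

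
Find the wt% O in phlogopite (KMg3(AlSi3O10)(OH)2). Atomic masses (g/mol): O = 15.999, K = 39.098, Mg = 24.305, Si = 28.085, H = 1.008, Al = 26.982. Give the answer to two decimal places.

Formula mass = 1*39.098 + 3*24.305 + 1*26.982 + 3*28.085 + 12*15.999 + 2*1.008 = 417.254 g/mol, of which 191.988 g is O.
So O makes up 191.988/417.254 = 0.4601 of the mass, i.e. 46.01%.

46.01 wt%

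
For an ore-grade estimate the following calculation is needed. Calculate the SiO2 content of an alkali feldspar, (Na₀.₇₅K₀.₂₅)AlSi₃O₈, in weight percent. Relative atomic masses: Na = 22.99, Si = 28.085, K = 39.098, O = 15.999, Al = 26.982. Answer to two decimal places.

67.70 wt%

Formula mass = 266.246 g/mol.
3 Si → 3.0000 mol SiO2 per formula unit; M(SiO2) = 60.083, so SiO2 mass = 180.249 g.
180.249/266.246 × 100 = 67.70 wt%.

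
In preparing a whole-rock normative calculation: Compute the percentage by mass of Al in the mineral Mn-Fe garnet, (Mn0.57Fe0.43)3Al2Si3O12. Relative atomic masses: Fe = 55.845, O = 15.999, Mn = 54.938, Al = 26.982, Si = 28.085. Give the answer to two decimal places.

10.88 wt%

Molar mass of (Mn0.57Fe0.43)3Al2Si3O12: 1.71·54.938 + 1.29·55.845 + 2·26.982 + 3·28.085 + 12·15.999 = 496.191 g/mol.
Mass of Al per formula unit: 2 × 26.982 = 53.964 g.
Weight fraction Al = 53.964 / 496.191 = 0.1088.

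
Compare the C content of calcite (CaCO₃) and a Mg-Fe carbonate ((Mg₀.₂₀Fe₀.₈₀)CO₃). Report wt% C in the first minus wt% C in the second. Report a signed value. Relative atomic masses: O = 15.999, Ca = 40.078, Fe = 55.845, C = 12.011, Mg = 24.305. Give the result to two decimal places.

M(CaCO₃) = 100.086 g/mol, so wt% C = 12.011/100.086 × 100 = 12.00%.
M((Mg₀.₂₀Fe₀.₈₀)CO₃) = 109.545 g/mol, so wt% C = 12.011/109.545 × 100 = 10.96%.
12.00 − 10.96 = 1.04 pp.

1.04 percentage points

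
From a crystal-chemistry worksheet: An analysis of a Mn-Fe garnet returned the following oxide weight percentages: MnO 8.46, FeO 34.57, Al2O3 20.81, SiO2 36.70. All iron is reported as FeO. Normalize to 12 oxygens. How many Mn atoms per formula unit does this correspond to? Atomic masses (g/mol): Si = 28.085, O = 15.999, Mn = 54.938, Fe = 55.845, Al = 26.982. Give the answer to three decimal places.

MnO (M=70.937): mol = 0.11926; Mn = 0.11926, O = 0.11926.
FeO (M=71.844): mol = 0.48118; Fe = 0.48118, O = 0.48118.
Al2O3 (M=101.961): mol = 0.20410; Al = 0.40820, O = 0.61230.
SiO2 (M=60.083): mol = 0.61082; Si = 0.61082, O = 1.22164.
ΣO = 2.43438; factor = 12/ΣO = 4.92939.
Mn apfu = 0.11926 × 4.92939 = 0.588.

0.588 Mn apfu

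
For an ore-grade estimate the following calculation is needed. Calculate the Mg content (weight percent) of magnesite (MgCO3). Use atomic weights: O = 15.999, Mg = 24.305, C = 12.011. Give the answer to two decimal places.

28.83 weight percent

Molar mass of MgCO3: 1·24.305 + 1·12.011 + 3·15.999 = 84.313 g/mol.
Mass of Mg per formula unit: 1 × 24.305 = 24.305 g.
Weight fraction Mg = 24.305 / 84.313 = 0.2883.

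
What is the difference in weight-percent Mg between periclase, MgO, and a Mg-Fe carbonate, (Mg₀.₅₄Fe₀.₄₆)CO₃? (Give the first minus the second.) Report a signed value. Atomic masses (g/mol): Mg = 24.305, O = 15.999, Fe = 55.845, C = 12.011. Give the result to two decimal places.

Mg in MgO: molar mass 40.304 g/mol; 1×24.305 = 24.305 g → 60.30 wt%.
Mg in (Mg₀.₅₄Fe₀.₄₆)CO₃: molar mass 98.821 g/mol; 0.54×24.305 = 13.125 g → 13.28 wt%.
Difference = 60.30 − 13.28 = 47.02 percentage points.

47.02 percentage points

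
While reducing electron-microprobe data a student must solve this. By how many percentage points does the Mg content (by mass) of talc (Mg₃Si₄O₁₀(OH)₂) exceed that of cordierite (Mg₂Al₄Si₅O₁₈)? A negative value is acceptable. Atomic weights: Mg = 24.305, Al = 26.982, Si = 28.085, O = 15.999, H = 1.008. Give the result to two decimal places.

10.92 percentage points

M(Mg₃Si₄O₁₀(OH)₂) = 379.259 g/mol, so wt% Mg = 72.915/379.259 × 100 = 19.23%.
M(Mg₂Al₄Si₅O₁₈) = 584.945 g/mol, so wt% Mg = 48.610/584.945 × 100 = 8.31%.
19.23 − 8.31 = 10.92 pp.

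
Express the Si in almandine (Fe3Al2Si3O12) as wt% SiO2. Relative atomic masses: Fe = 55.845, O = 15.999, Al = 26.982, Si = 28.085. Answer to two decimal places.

36.21 wt%

Formula mass = 497.742 g/mol.
3 Si → 3.0000 mol SiO2 per formula unit; M(SiO2) = 60.083, so SiO2 mass = 180.249 g.
180.249/497.742 × 100 = 36.21 wt%.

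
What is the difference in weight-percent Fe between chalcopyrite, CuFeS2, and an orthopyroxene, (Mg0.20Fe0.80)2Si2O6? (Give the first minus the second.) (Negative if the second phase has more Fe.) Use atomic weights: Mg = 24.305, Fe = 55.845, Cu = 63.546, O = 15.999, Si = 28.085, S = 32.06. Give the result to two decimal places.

-5.13 percentage points

Fe in CuFeS2: molar mass 183.511 g/mol; 1×55.845 = 55.845 g → 30.43 wt%.
Fe in (Mg0.20Fe0.80)2Si2O6: molar mass 251.238 g/mol; 1.60×55.845 = 89.352 g → 35.56 wt%.
Difference = 30.43 − 35.56 = -5.13 percentage points.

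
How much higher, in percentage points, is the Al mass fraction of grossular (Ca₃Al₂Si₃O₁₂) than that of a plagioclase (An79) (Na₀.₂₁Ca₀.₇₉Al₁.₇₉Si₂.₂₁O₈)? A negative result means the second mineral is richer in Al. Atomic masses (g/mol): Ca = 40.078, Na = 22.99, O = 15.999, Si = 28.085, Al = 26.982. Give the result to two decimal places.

First mineral: 53.964 g Al in 450.441 g formula = 11.98 wt% Al.
Second mineral: 48.298 g Al in 274.847 g formula = 17.57 wt% Al.
11.98% − 17.57% gives a difference of -5.59 percentage points.

-5.59 percentage points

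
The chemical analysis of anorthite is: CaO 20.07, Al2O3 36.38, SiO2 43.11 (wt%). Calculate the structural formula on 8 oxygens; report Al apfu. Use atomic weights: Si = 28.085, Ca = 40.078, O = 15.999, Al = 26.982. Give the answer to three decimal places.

20.07 wt% CaO ÷ 56.077 g/mol = 0.35790 mol, giving 0.35790 Ca and 0.35790 O.
36.38 wt% Al2O3 ÷ 101.961 g/mol = 0.35680 mol, giving 0.71360 Al and 1.07040 O.
43.11 wt% SiO2 ÷ 60.083 g/mol = 0.71751 mol, giving 0.71751 Si and 1.43502 O.
Oxygen sums to 2.86332; scaling by 8/2.86332 = 2.79396 puts the formula on 8 O.
Al: 0.71360 × 2.79396 = 1.994 atoms per formula unit.

1.994 Al apfu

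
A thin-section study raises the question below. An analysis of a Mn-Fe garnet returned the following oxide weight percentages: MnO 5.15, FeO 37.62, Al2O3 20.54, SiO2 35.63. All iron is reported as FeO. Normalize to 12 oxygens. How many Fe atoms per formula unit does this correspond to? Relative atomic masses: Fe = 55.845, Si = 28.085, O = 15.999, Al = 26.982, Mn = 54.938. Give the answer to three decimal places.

5.15 wt% MnO ÷ 70.937 g/mol = 0.07260 mol, giving 0.07260 Mn and 0.07260 O.
37.62 wt% FeO ÷ 71.844 g/mol = 0.52363 mol, giving 0.52363 Fe and 0.52363 O.
20.54 wt% Al2O3 ÷ 101.961 g/mol = 0.20145 mol, giving 0.40290 Al and 0.60435 O.
35.63 wt% SiO2 ÷ 60.083 g/mol = 0.59301 mol, giving 0.59301 Si and 1.18602 O.
Oxygen sums to 2.38660; scaling by 12/2.38660 = 5.02807 puts the formula on 12 O.
Fe: 0.52363 × 5.02807 = 2.633 atoms per formula unit.

2.633 Fe apfu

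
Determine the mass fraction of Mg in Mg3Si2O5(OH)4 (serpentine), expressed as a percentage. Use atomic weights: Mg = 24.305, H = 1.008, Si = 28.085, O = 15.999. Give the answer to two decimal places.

Formula mass = 3×24.305 + 2×28.085 + 9×15.999 + 4×1.008 = 277.108 g/mol, of which 72.915 g is Mg.
So Mg makes up 72.915/277.108 = 0.2631 of the mass, i.e. 26.31%.

26.31 wt%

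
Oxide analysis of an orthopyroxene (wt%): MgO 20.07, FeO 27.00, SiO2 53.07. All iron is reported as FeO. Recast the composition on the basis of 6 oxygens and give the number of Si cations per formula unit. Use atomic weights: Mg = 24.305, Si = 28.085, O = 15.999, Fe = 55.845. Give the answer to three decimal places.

2.007 Si apfu

20.07 wt% MgO ÷ 40.304 g/mol = 0.49797 mol, giving 0.49797 Mg and 0.49797 O.
27.00 wt% FeO ÷ 71.844 g/mol = 0.37581 mol, giving 0.37581 Fe and 0.37581 O.
53.07 wt% SiO2 ÷ 60.083 g/mol = 0.88328 mol, giving 0.88328 Si and 1.76656 O.
Oxygen sums to 2.64034; scaling by 6/2.64034 = 2.27243 puts the formula on 6 O.
Si: 0.88328 × 2.27243 = 2.007 atoms per formula unit.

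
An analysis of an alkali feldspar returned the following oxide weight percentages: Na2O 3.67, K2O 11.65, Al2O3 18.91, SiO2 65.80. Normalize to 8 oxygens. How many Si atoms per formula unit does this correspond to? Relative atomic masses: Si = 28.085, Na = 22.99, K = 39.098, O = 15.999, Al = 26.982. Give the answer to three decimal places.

2.991 Si apfu

Na2O: 3.67/61.979 = 0.05921 mol → 0.11842 mol Na, 0.05921 mol O.
K2O: 11.65/94.195 = 0.12368 mol → 0.24736 mol K, 0.12368 mol O.
Al2O3: 18.91/101.961 = 0.18546 mol → 0.37092 mol Al, 0.55638 mol O.
SiO2: 65.80/60.083 = 1.09515 mol → 1.09515 mol Si, 2.19030 mol O.
Total oxygen = 2.92957 mol. Normalization factor = 8/2.92957 = 2.73078.
Si per 8 O = 1.09515 × 2.73078 = 2.991.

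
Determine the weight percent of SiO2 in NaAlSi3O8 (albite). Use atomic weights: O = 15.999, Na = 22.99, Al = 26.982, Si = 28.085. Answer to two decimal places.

68.74 wt%

Molar mass of NaAlSi3O8 = 1·22.99 + 1·26.982 + 3·28.085 + 8·15.999 = 262.219 g/mol.
Each formula unit contains 3 Si, equivalent to 3/1 = 3.0000 mol SiO2.
M(SiO2) = 1×28.085 + 2×15.999 = 60.083 g/mol.
Mass of SiO2 per formula unit = 3.0000 × 60.083 = 180.249 g.
SiO2 wt% = 180.249 / 262.219 × 100 = 68.74%.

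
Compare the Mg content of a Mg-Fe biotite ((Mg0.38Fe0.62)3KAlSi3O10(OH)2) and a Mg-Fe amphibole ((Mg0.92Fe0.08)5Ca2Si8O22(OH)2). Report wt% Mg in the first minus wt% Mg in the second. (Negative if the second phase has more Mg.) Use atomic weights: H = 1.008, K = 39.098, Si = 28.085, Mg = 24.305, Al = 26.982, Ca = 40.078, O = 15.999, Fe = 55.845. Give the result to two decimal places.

Mg in (Mg0.38Fe0.62)3KAlSi3O10(OH)2: molar mass 475.918 g/mol; 1.14×24.305 = 27.708 g → 5.82 wt%.
Mg in (Mg0.92Fe0.08)5Ca2Si8O22(OH)2: molar mass 824.969 g/mol; 4.60×24.305 = 111.803 g → 13.55 wt%.
Difference = 5.82 − 13.55 = -7.73 percentage points.

-7.73 percentage points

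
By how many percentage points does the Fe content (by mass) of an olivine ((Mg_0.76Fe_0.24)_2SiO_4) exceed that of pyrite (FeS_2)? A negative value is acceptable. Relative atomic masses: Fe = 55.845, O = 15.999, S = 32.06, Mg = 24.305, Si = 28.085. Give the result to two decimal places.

-29.35 percentage points

M((Mg_0.76Fe_0.24)_2SiO_4) = 155.830 g/mol, so wt% Fe = 26.806/155.830 × 100 = 17.20%.
M(FeS_2) = 119.965 g/mol, so wt% Fe = 55.845/119.965 × 100 = 46.55%.
17.20 − 46.55 = -29.35 pp.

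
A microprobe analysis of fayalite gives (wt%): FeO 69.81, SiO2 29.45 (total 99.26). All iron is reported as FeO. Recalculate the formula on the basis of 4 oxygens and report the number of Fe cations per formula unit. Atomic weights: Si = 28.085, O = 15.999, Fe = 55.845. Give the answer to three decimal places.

69.81 wt% FeO ÷ 71.844 g/mol = 0.97169 mol, giving 0.97169 Fe and 0.97169 O.
29.45 wt% SiO2 ÷ 60.083 g/mol = 0.49016 mol, giving 0.49016 Si and 0.98032 O.
Oxygen sums to 1.95201; scaling by 4/1.95201 = 2.04917 puts the formula on 4 O.
Fe: 0.97169 × 2.04917 = 1.991 atoms per formula unit.

1.991 Fe apfu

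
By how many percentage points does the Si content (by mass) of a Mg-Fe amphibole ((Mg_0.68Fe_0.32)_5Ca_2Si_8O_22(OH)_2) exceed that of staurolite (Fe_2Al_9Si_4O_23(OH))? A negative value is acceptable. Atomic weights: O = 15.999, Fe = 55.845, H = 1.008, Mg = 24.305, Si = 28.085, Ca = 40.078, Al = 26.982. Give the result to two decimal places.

First mineral: 224.680 g Si in 862.817 g formula = 26.04 wt% Si.
Second mineral: 112.340 g Si in 851.852 g formula = 13.19 wt% Si.
26.04% − 13.19% gives a difference of 12.85 percentage points.

12.85 percentage points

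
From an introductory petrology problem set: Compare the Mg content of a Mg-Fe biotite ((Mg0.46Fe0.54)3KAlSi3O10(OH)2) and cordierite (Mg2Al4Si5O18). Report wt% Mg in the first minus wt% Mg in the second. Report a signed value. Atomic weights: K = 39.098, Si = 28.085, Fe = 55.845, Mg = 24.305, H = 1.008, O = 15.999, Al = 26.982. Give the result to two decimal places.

Mg in (Mg0.46Fe0.54)3KAlSi3O10(OH)2: molar mass 468.349 g/mol; 1.38×24.305 = 33.541 g → 7.16 wt%.
Mg in Mg2Al4Si5O18: molar mass 584.945 g/mol; 2×24.305 = 48.610 g → 8.31 wt%.
Difference = 7.16 − 8.31 = -1.15 percentage points.

-1.15 percentage points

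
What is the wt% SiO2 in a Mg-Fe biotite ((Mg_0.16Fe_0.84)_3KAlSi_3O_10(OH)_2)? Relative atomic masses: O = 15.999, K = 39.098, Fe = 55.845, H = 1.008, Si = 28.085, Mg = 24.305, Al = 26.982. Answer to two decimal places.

Formula mass = 496.735 g/mol.
3 Si → 3.0000 mol SiO2 per formula unit; M(SiO2) = 60.083, so SiO2 mass = 180.249 g.
180.249/496.735 × 100 = 36.29 wt%.

36.29 wt%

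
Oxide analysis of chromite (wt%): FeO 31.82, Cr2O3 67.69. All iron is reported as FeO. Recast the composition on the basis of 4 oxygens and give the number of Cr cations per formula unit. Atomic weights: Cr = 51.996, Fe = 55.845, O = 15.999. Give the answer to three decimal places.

31.82 wt% FeO ÷ 71.844 g/mol = 0.44290 mol, giving 0.44290 Fe and 0.44290 O.
67.69 wt% Cr2O3 ÷ 151.989 g/mol = 0.44536 mol, giving 0.89072 Cr and 1.33608 O.
Oxygen sums to 1.77898; scaling by 4/1.77898 = 2.24848 puts the formula on 4 O.
Cr: 0.89072 × 2.24848 = 2.003 atoms per formula unit.

2.003 Cr apfu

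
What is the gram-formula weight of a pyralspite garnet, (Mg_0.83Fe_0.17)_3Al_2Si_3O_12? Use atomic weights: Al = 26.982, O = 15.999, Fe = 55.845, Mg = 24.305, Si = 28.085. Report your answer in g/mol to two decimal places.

M = 2.49(24.305) + 0.51(55.845) + 2(26.982) + 3(28.085) + 12(15.999)

419.21 g/mol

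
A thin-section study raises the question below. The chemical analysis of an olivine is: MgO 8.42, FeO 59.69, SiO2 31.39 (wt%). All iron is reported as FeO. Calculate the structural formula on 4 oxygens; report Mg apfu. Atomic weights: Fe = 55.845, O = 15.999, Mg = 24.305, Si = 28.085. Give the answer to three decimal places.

0.401 Mg apfu

MgO (M=40.304): mol = 0.20891; Mg = 0.20891, O = 0.20891.
FeO (M=71.844): mol = 0.83083; Fe = 0.83083, O = 0.83083.
SiO2 (M=60.083): mol = 0.52244; Si = 0.52244, O = 1.04488.
ΣO = 2.08462; factor = 4/ΣO = 1.91881.
Mg apfu = 0.20891 × 1.91881 = 0.401.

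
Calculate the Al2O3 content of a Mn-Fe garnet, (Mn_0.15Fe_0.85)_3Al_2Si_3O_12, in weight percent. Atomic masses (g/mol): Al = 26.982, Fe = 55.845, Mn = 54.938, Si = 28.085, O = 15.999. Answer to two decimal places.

20.50 wt%

Molar mass of (Mn_0.15Fe_0.85)_3Al_2Si_3O_12 = 0.45×54.938 + 2.55×55.845 + 2×26.982 + 3×28.085 + 12×15.999 = 497.334 g/mol.
Each formula unit contains 2 Al, equivalent to 2/2 = 1.0000 mol Al2O3.
M(Al2O3) = 2×26.982 + 3×15.999 = 101.961 g/mol.
Mass of Al2O3 per formula unit = 1.0000 × 101.961 = 101.961 g.
Al2O3 wt% = 101.961 / 497.334 × 100 = 20.50%.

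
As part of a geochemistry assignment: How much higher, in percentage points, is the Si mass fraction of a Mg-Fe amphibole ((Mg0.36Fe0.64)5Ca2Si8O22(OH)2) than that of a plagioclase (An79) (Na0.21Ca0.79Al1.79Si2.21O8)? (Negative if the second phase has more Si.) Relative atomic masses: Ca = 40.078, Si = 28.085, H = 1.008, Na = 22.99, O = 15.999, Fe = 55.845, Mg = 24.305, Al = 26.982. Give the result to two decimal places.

M((Mg0.36Fe0.64)5Ca2Si8O22(OH)2) = 913.281 g/mol, so wt% Si = 224.680/913.281 × 100 = 24.60%.
M(Na0.21Ca0.79Al1.79Si2.21O8) = 274.847 g/mol, so wt% Si = 62.068/274.847 × 100 = 22.58%.
24.60 − 22.58 = 2.02 pp.

2.02 percentage points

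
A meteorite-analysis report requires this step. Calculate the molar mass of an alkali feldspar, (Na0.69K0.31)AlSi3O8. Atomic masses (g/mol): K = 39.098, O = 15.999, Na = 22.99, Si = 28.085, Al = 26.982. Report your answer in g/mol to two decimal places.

267.21 g/mol

Na: 0.69 × 22.99 = 15.8631
K: 0.31 × 39.098 = 12.1204
Al: 1 × 26.982 = 26.9820
Si: 3 × 28.085 = 84.2550
O: 8 × 15.999 = 127.9920
Summing the contributions gives the formula mass.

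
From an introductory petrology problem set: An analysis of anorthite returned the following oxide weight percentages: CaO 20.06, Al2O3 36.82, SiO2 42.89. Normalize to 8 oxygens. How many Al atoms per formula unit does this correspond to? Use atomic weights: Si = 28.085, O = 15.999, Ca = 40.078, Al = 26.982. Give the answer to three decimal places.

2.014 Al apfu

20.06 wt% CaO ÷ 56.077 g/mol = 0.35772 mol, giving 0.35772 Ca and 0.35772 O.
36.82 wt% Al2O3 ÷ 101.961 g/mol = 0.36112 mol, giving 0.72224 Al and 1.08336 O.
42.89 wt% SiO2 ÷ 60.083 g/mol = 0.71385 mol, giving 0.71385 Si and 1.42770 O.
Oxygen sums to 2.86878; scaling by 8/2.86878 = 2.78864 puts the formula on 8 O.
Al: 0.72224 × 2.78864 = 2.014 atoms per formula unit.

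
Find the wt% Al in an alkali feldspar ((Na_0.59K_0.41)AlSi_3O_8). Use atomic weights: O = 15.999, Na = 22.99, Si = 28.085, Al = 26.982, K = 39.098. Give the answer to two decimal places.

10.04 weight percent

Formula mass = 0.59·22.99 + 0.41·39.098 + 1·26.982 + 3·28.085 + 8·15.999 = 268.823 g/mol, of which 26.982 g is Al.
So Al makes up 26.982/268.823 = 0.1004 of the mass, i.e. 10.04%.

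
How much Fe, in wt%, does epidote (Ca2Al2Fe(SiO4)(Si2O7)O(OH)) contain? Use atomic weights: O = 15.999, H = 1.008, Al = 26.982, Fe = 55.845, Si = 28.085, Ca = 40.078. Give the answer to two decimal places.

11.56 wt%

Formula mass = 2×40.078 + 2×26.982 + 1×55.845 + 3×28.085 + 13×15.999 + 1×1.008 = 483.215 g/mol, of which 55.845 g is Fe.
So Fe makes up 55.845/483.215 = 0.1156 of the mass, i.e. 11.56%.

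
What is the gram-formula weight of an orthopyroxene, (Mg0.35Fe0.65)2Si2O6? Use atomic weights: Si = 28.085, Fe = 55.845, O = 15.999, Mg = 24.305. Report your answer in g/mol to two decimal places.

241.78 g/mol

M = 0.70(24.305) + 1.30(55.845) + 2(28.085) + 6(15.999)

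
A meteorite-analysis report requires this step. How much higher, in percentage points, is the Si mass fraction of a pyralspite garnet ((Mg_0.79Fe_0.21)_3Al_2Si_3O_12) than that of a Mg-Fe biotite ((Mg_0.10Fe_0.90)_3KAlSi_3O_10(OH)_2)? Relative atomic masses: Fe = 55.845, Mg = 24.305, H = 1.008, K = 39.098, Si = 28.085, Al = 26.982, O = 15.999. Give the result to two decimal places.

M((Mg_0.79Fe_0.21)_3Al_2Si_3O_12) = 422.992 g/mol, so wt% Si = 84.255/422.992 × 100 = 19.92%.
M((Mg_0.10Fe_0.90)_3KAlSi_3O_10(OH)_2) = 502.412 g/mol, so wt% Si = 84.255/502.412 × 100 = 16.77%.
19.92 − 16.77 = 3.15 pp.

3.15 percentage points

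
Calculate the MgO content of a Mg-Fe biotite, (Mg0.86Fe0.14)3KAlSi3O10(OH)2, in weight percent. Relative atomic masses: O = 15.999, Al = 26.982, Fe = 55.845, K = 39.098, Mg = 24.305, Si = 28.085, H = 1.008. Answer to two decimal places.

M((Mg0.86Fe0.14)3KAlSi3O10(OH)2) = 430.501 g/mol; M(MgO) = 40.304 g/mol.
Moles MgO per formula unit = 2.58 Mg ÷ 1 = 2.5800.
MgO fraction = (2.5800 × 40.304) / 430.501 = 103.984/430.501 = 0.2415.

24.15 wt%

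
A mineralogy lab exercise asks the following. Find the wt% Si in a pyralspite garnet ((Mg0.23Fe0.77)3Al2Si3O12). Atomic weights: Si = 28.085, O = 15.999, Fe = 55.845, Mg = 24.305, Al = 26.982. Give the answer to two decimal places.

17.70 wt%

Molar mass of (Mg0.23Fe0.77)3Al2Si3O12: 0.69·24.305 + 2.31·55.845 + 2·26.982 + 3·28.085 + 12·15.999 = 475.979 g/mol.
Mass of Si per formula unit: 3 × 28.085 = 84.255 g.
Weight fraction Si = 84.255 / 475.979 = 0.1770.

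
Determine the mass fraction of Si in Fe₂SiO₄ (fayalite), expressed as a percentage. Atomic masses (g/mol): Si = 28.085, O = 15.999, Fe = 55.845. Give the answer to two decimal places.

13.78 wt%

Formula mass = 2·55.845 + 1·28.085 + 4·15.999 = 203.771 g/mol, of which 28.085 g is Si.
So Si makes up 28.085/203.771 = 0.1378 of the mass, i.e. 13.78%.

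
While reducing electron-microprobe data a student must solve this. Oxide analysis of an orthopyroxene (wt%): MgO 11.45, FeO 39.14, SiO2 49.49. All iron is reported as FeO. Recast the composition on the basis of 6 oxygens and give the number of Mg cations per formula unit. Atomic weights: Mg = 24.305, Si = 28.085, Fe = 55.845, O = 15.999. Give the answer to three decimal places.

11.45 wt% MgO ÷ 40.304 g/mol = 0.28409 mol, giving 0.28409 Mg and 0.28409 O.
39.14 wt% FeO ÷ 71.844 g/mol = 0.54479 mol, giving 0.54479 Fe and 0.54479 O.
49.49 wt% SiO2 ÷ 60.083 g/mol = 0.82369 mol, giving 0.82369 Si and 1.64738 O.
Oxygen sums to 2.47626; scaling by 6/2.47626 = 2.42301 puts the formula on 6 O.
Mg: 0.28409 × 2.42301 = 0.688 atoms per formula unit.

0.688 Mg apfu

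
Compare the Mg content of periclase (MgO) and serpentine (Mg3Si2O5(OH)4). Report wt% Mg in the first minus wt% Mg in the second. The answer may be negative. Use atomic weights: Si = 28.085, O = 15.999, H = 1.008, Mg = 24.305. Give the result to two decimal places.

First mineral: 24.305 g Mg in 40.304 g formula = 60.30 wt% Mg.
Second mineral: 72.915 g Mg in 277.108 g formula = 26.31 wt% Mg.
60.30% − 26.31% gives a difference of 33.99 percentage points.

33.99 percentage points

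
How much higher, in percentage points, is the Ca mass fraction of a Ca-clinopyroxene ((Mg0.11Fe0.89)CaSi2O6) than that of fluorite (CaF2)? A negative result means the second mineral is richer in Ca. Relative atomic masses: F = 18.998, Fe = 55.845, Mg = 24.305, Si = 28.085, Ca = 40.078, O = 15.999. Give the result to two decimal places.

Ca in (Mg0.11Fe0.89)CaSi2O6: molar mass 244.618 g/mol; 1×40.078 = 40.078 g → 16.38 wt%.
Ca in CaF2: molar mass 78.074 g/mol; 1×40.078 = 40.078 g → 51.33 wt%.
Difference = 16.38 − 51.33 = -34.95 percentage points.

-34.95 percentage points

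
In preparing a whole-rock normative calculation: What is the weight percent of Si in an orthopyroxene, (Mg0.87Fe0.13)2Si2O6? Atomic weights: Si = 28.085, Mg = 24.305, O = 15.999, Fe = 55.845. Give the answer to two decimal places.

26.88 mass %

M((Mg0.87Fe0.13)2Si2O6) = 208.974 g/mol.
Si contributes 2 × 28.085 = 56.170 g per mole.
56.170/208.974 = 0.2688 → 26.88%.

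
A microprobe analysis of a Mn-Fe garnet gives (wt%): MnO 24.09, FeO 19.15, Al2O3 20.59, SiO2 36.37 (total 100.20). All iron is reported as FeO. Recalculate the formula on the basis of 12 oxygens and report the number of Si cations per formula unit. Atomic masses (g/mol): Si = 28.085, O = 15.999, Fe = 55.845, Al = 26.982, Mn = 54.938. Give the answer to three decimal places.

MnO: 24.09/70.937 = 0.33960 mol → 0.33960 mol Mn, 0.33960 mol O.
FeO: 19.15/71.844 = 0.26655 mol → 0.26655 mol Fe, 0.26655 mol O.
Al2O3: 20.59/101.961 = 0.20194 mol → 0.40388 mol Al, 0.60582 mol O.
SiO2: 36.37/60.083 = 0.60533 mol → 0.60533 mol Si, 1.21066 mol O.
Total oxygen = 2.42263 mol. Normalization factor = 12/2.42263 = 4.95329.
Si per 12 O = 0.60533 × 4.95329 = 2.998.

2.998 Si apfu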